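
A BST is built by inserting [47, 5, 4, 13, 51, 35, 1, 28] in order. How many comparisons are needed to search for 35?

Search path for 35: 47 -> 5 -> 13 -> 35
Found: True
Comparisons: 4


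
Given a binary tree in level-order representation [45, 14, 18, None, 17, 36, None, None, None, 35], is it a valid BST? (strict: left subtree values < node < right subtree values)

Level-order array: [45, 14, 18, None, 17, 36, None, None, None, 35]
Validate using subtree bounds (lo, hi): at each node, require lo < value < hi,
then recurse left with hi=value and right with lo=value.
Preorder trace (stopping at first violation):
  at node 45 with bounds (-inf, +inf): OK
  at node 14 with bounds (-inf, 45): OK
  at node 17 with bounds (14, 45): OK
  at node 18 with bounds (45, +inf): VIOLATION
Node 18 violates its bound: not (45 < 18 < +inf).
Result: Not a valid BST


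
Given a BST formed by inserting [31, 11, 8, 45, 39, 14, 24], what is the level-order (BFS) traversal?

Tree insertion order: [31, 11, 8, 45, 39, 14, 24]
Tree (level-order array): [31, 11, 45, 8, 14, 39, None, None, None, None, 24]
BFS from the root, enqueuing left then right child of each popped node:
  queue [31] -> pop 31, enqueue [11, 45], visited so far: [31]
  queue [11, 45] -> pop 11, enqueue [8, 14], visited so far: [31, 11]
  queue [45, 8, 14] -> pop 45, enqueue [39], visited so far: [31, 11, 45]
  queue [8, 14, 39] -> pop 8, enqueue [none], visited so far: [31, 11, 45, 8]
  queue [14, 39] -> pop 14, enqueue [24], visited so far: [31, 11, 45, 8, 14]
  queue [39, 24] -> pop 39, enqueue [none], visited so far: [31, 11, 45, 8, 14, 39]
  queue [24] -> pop 24, enqueue [none], visited so far: [31, 11, 45, 8, 14, 39, 24]
Result: [31, 11, 45, 8, 14, 39, 24]


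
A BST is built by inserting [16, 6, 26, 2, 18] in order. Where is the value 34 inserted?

Starting tree (level order): [16, 6, 26, 2, None, 18]
Insertion path: 16 -> 26
Result: insert 34 as right child of 26
Final tree (level order): [16, 6, 26, 2, None, 18, 34]


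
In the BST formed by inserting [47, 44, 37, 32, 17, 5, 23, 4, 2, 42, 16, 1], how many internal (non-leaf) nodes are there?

Tree built from: [47, 44, 37, 32, 17, 5, 23, 4, 2, 42, 16, 1]
Tree (level-order array): [47, 44, None, 37, None, 32, 42, 17, None, None, None, 5, 23, 4, 16, None, None, 2, None, None, None, 1]
Rule: An internal node has at least one child.
Per-node child counts:
  node 47: 1 child(ren)
  node 44: 1 child(ren)
  node 37: 2 child(ren)
  node 32: 1 child(ren)
  node 17: 2 child(ren)
  node 5: 2 child(ren)
  node 4: 1 child(ren)
  node 2: 1 child(ren)
  node 1: 0 child(ren)
  node 16: 0 child(ren)
  node 23: 0 child(ren)
  node 42: 0 child(ren)
Matching nodes: [47, 44, 37, 32, 17, 5, 4, 2]
Count of internal (non-leaf) nodes: 8


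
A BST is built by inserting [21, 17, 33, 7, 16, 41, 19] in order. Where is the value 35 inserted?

Starting tree (level order): [21, 17, 33, 7, 19, None, 41, None, 16]
Insertion path: 21 -> 33 -> 41
Result: insert 35 as left child of 41
Final tree (level order): [21, 17, 33, 7, 19, None, 41, None, 16, None, None, 35]


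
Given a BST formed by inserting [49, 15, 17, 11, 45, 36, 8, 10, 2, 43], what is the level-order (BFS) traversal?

Tree insertion order: [49, 15, 17, 11, 45, 36, 8, 10, 2, 43]
Tree (level-order array): [49, 15, None, 11, 17, 8, None, None, 45, 2, 10, 36, None, None, None, None, None, None, 43]
BFS from the root, enqueuing left then right child of each popped node:
  queue [49] -> pop 49, enqueue [15], visited so far: [49]
  queue [15] -> pop 15, enqueue [11, 17], visited so far: [49, 15]
  queue [11, 17] -> pop 11, enqueue [8], visited so far: [49, 15, 11]
  queue [17, 8] -> pop 17, enqueue [45], visited so far: [49, 15, 11, 17]
  queue [8, 45] -> pop 8, enqueue [2, 10], visited so far: [49, 15, 11, 17, 8]
  queue [45, 2, 10] -> pop 45, enqueue [36], visited so far: [49, 15, 11, 17, 8, 45]
  queue [2, 10, 36] -> pop 2, enqueue [none], visited so far: [49, 15, 11, 17, 8, 45, 2]
  queue [10, 36] -> pop 10, enqueue [none], visited so far: [49, 15, 11, 17, 8, 45, 2, 10]
  queue [36] -> pop 36, enqueue [43], visited so far: [49, 15, 11, 17, 8, 45, 2, 10, 36]
  queue [43] -> pop 43, enqueue [none], visited so far: [49, 15, 11, 17, 8, 45, 2, 10, 36, 43]
Result: [49, 15, 11, 17, 8, 45, 2, 10, 36, 43]


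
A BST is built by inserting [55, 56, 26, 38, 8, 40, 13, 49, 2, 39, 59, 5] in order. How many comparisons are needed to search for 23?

Search path for 23: 55 -> 26 -> 8 -> 13
Found: False
Comparisons: 4


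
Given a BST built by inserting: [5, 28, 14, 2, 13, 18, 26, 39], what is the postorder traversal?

Tree insertion order: [5, 28, 14, 2, 13, 18, 26, 39]
Tree (level-order array): [5, 2, 28, None, None, 14, 39, 13, 18, None, None, None, None, None, 26]
Postorder traversal: [2, 13, 26, 18, 14, 39, 28, 5]


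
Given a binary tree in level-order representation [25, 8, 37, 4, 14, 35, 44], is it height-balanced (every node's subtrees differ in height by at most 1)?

Tree (level-order array): [25, 8, 37, 4, 14, 35, 44]
Definition: a tree is height-balanced if, at every node, |h(left) - h(right)| <= 1 (empty subtree has height -1).
Bottom-up per-node check:
  node 4: h_left=-1, h_right=-1, diff=0 [OK], height=0
  node 14: h_left=-1, h_right=-1, diff=0 [OK], height=0
  node 8: h_left=0, h_right=0, diff=0 [OK], height=1
  node 35: h_left=-1, h_right=-1, diff=0 [OK], height=0
  node 44: h_left=-1, h_right=-1, diff=0 [OK], height=0
  node 37: h_left=0, h_right=0, diff=0 [OK], height=1
  node 25: h_left=1, h_right=1, diff=0 [OK], height=2
All nodes satisfy the balance condition.
Result: Balanced


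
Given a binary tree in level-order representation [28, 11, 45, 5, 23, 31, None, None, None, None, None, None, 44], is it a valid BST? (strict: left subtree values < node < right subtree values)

Level-order array: [28, 11, 45, 5, 23, 31, None, None, None, None, None, None, 44]
Validate using subtree bounds (lo, hi): at each node, require lo < value < hi,
then recurse left with hi=value and right with lo=value.
Preorder trace (stopping at first violation):
  at node 28 with bounds (-inf, +inf): OK
  at node 11 with bounds (-inf, 28): OK
  at node 5 with bounds (-inf, 11): OK
  at node 23 with bounds (11, 28): OK
  at node 45 with bounds (28, +inf): OK
  at node 31 with bounds (28, 45): OK
  at node 44 with bounds (31, 45): OK
No violation found at any node.
Result: Valid BST


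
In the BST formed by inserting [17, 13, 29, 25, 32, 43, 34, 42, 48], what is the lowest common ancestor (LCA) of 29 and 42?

Tree insertion order: [17, 13, 29, 25, 32, 43, 34, 42, 48]
Tree (level-order array): [17, 13, 29, None, None, 25, 32, None, None, None, 43, 34, 48, None, 42]
In a BST, the LCA of p=29, q=42 is the first node v on the
root-to-leaf path with p <= v <= q (go left if both < v, right if both > v).
Walk from root:
  at 17: both 29 and 42 > 17, go right
  at 29: 29 <= 29 <= 42, this is the LCA
LCA = 29


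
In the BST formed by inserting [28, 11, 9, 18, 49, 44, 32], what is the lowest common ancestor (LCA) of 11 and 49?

Tree insertion order: [28, 11, 9, 18, 49, 44, 32]
Tree (level-order array): [28, 11, 49, 9, 18, 44, None, None, None, None, None, 32]
In a BST, the LCA of p=11, q=49 is the first node v on the
root-to-leaf path with p <= v <= q (go left if both < v, right if both > v).
Walk from root:
  at 28: 11 <= 28 <= 49, this is the LCA
LCA = 28


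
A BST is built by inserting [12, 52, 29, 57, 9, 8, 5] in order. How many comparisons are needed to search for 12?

Search path for 12: 12
Found: True
Comparisons: 1


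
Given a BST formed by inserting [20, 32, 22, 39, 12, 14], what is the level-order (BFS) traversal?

Tree insertion order: [20, 32, 22, 39, 12, 14]
Tree (level-order array): [20, 12, 32, None, 14, 22, 39]
BFS from the root, enqueuing left then right child of each popped node:
  queue [20] -> pop 20, enqueue [12, 32], visited so far: [20]
  queue [12, 32] -> pop 12, enqueue [14], visited so far: [20, 12]
  queue [32, 14] -> pop 32, enqueue [22, 39], visited so far: [20, 12, 32]
  queue [14, 22, 39] -> pop 14, enqueue [none], visited so far: [20, 12, 32, 14]
  queue [22, 39] -> pop 22, enqueue [none], visited so far: [20, 12, 32, 14, 22]
  queue [39] -> pop 39, enqueue [none], visited so far: [20, 12, 32, 14, 22, 39]
Result: [20, 12, 32, 14, 22, 39]


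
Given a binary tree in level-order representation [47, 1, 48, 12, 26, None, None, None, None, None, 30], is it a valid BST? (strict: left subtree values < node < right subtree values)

Level-order array: [47, 1, 48, 12, 26, None, None, None, None, None, 30]
Validate using subtree bounds (lo, hi): at each node, require lo < value < hi,
then recurse left with hi=value and right with lo=value.
Preorder trace (stopping at first violation):
  at node 47 with bounds (-inf, +inf): OK
  at node 1 with bounds (-inf, 47): OK
  at node 12 with bounds (-inf, 1): VIOLATION
Node 12 violates its bound: not (-inf < 12 < 1).
Result: Not a valid BST


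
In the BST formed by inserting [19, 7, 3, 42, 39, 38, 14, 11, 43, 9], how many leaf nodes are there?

Tree built from: [19, 7, 3, 42, 39, 38, 14, 11, 43, 9]
Tree (level-order array): [19, 7, 42, 3, 14, 39, 43, None, None, 11, None, 38, None, None, None, 9]
Rule: A leaf has 0 children.
Per-node child counts:
  node 19: 2 child(ren)
  node 7: 2 child(ren)
  node 3: 0 child(ren)
  node 14: 1 child(ren)
  node 11: 1 child(ren)
  node 9: 0 child(ren)
  node 42: 2 child(ren)
  node 39: 1 child(ren)
  node 38: 0 child(ren)
  node 43: 0 child(ren)
Matching nodes: [3, 9, 38, 43]
Count of leaf nodes: 4


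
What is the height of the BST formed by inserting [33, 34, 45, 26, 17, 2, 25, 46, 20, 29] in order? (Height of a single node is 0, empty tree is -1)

Insertion order: [33, 34, 45, 26, 17, 2, 25, 46, 20, 29]
Tree (level-order array): [33, 26, 34, 17, 29, None, 45, 2, 25, None, None, None, 46, None, None, 20]
Compute height bottom-up (empty subtree = -1):
  height(2) = 1 + max(-1, -1) = 0
  height(20) = 1 + max(-1, -1) = 0
  height(25) = 1 + max(0, -1) = 1
  height(17) = 1 + max(0, 1) = 2
  height(29) = 1 + max(-1, -1) = 0
  height(26) = 1 + max(2, 0) = 3
  height(46) = 1 + max(-1, -1) = 0
  height(45) = 1 + max(-1, 0) = 1
  height(34) = 1 + max(-1, 1) = 2
  height(33) = 1 + max(3, 2) = 4
Height = 4


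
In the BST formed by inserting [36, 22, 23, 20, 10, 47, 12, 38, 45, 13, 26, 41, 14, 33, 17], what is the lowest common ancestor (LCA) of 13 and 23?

Tree insertion order: [36, 22, 23, 20, 10, 47, 12, 38, 45, 13, 26, 41, 14, 33, 17]
Tree (level-order array): [36, 22, 47, 20, 23, 38, None, 10, None, None, 26, None, 45, None, 12, None, 33, 41, None, None, 13, None, None, None, None, None, 14, None, 17]
In a BST, the LCA of p=13, q=23 is the first node v on the
root-to-leaf path with p <= v <= q (go left if both < v, right if both > v).
Walk from root:
  at 36: both 13 and 23 < 36, go left
  at 22: 13 <= 22 <= 23, this is the LCA
LCA = 22


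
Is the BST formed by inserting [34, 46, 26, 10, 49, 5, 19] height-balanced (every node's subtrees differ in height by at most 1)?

Tree (level-order array): [34, 26, 46, 10, None, None, 49, 5, 19]
Definition: a tree is height-balanced if, at every node, |h(left) - h(right)| <= 1 (empty subtree has height -1).
Bottom-up per-node check:
  node 5: h_left=-1, h_right=-1, diff=0 [OK], height=0
  node 19: h_left=-1, h_right=-1, diff=0 [OK], height=0
  node 10: h_left=0, h_right=0, diff=0 [OK], height=1
  node 26: h_left=1, h_right=-1, diff=2 [FAIL (|1--1|=2 > 1)], height=2
  node 49: h_left=-1, h_right=-1, diff=0 [OK], height=0
  node 46: h_left=-1, h_right=0, diff=1 [OK], height=1
  node 34: h_left=2, h_right=1, diff=1 [OK], height=3
Node 26 violates the condition: |1 - -1| = 2 > 1.
Result: Not balanced


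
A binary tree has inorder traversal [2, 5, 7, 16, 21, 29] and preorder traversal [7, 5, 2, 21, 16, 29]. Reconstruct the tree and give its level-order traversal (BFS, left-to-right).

Inorder:  [2, 5, 7, 16, 21, 29]
Preorder: [7, 5, 2, 21, 16, 29]
Algorithm: preorder visits root first, so consume preorder in order;
for each root, split the current inorder slice at that value into
left-subtree inorder and right-subtree inorder, then recurse.
Recursive splits:
  root=7; inorder splits into left=[2, 5], right=[16, 21, 29]
  root=5; inorder splits into left=[2], right=[]
  root=2; inorder splits into left=[], right=[]
  root=21; inorder splits into left=[16], right=[29]
  root=16; inorder splits into left=[], right=[]
  root=29; inorder splits into left=[], right=[]
Reconstructed level-order: [7, 5, 21, 2, 16, 29]


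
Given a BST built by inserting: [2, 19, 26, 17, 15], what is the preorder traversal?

Tree insertion order: [2, 19, 26, 17, 15]
Tree (level-order array): [2, None, 19, 17, 26, 15]
Preorder traversal: [2, 19, 17, 15, 26]


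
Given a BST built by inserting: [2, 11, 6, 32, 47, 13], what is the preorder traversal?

Tree insertion order: [2, 11, 6, 32, 47, 13]
Tree (level-order array): [2, None, 11, 6, 32, None, None, 13, 47]
Preorder traversal: [2, 11, 6, 32, 13, 47]


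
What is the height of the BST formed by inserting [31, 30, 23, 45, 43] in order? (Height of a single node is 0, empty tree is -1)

Insertion order: [31, 30, 23, 45, 43]
Tree (level-order array): [31, 30, 45, 23, None, 43]
Compute height bottom-up (empty subtree = -1):
  height(23) = 1 + max(-1, -1) = 0
  height(30) = 1 + max(0, -1) = 1
  height(43) = 1 + max(-1, -1) = 0
  height(45) = 1 + max(0, -1) = 1
  height(31) = 1 + max(1, 1) = 2
Height = 2


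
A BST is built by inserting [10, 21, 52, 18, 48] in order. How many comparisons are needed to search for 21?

Search path for 21: 10 -> 21
Found: True
Comparisons: 2


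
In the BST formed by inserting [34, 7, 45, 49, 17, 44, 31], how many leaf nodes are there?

Tree built from: [34, 7, 45, 49, 17, 44, 31]
Tree (level-order array): [34, 7, 45, None, 17, 44, 49, None, 31]
Rule: A leaf has 0 children.
Per-node child counts:
  node 34: 2 child(ren)
  node 7: 1 child(ren)
  node 17: 1 child(ren)
  node 31: 0 child(ren)
  node 45: 2 child(ren)
  node 44: 0 child(ren)
  node 49: 0 child(ren)
Matching nodes: [31, 44, 49]
Count of leaf nodes: 3


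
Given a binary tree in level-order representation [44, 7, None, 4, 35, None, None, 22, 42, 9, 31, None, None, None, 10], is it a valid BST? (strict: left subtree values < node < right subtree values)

Level-order array: [44, 7, None, 4, 35, None, None, 22, 42, 9, 31, None, None, None, 10]
Validate using subtree bounds (lo, hi): at each node, require lo < value < hi,
then recurse left with hi=value and right with lo=value.
Preorder trace (stopping at first violation):
  at node 44 with bounds (-inf, +inf): OK
  at node 7 with bounds (-inf, 44): OK
  at node 4 with bounds (-inf, 7): OK
  at node 35 with bounds (7, 44): OK
  at node 22 with bounds (7, 35): OK
  at node 9 with bounds (7, 22): OK
  at node 10 with bounds (9, 22): OK
  at node 31 with bounds (22, 35): OK
  at node 42 with bounds (35, 44): OK
No violation found at any node.
Result: Valid BST


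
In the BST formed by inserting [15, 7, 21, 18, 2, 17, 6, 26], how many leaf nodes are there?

Tree built from: [15, 7, 21, 18, 2, 17, 6, 26]
Tree (level-order array): [15, 7, 21, 2, None, 18, 26, None, 6, 17]
Rule: A leaf has 0 children.
Per-node child counts:
  node 15: 2 child(ren)
  node 7: 1 child(ren)
  node 2: 1 child(ren)
  node 6: 0 child(ren)
  node 21: 2 child(ren)
  node 18: 1 child(ren)
  node 17: 0 child(ren)
  node 26: 0 child(ren)
Matching nodes: [6, 17, 26]
Count of leaf nodes: 3


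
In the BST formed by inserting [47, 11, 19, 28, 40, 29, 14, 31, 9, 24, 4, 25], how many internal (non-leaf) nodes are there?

Tree built from: [47, 11, 19, 28, 40, 29, 14, 31, 9, 24, 4, 25]
Tree (level-order array): [47, 11, None, 9, 19, 4, None, 14, 28, None, None, None, None, 24, 40, None, 25, 29, None, None, None, None, 31]
Rule: An internal node has at least one child.
Per-node child counts:
  node 47: 1 child(ren)
  node 11: 2 child(ren)
  node 9: 1 child(ren)
  node 4: 0 child(ren)
  node 19: 2 child(ren)
  node 14: 0 child(ren)
  node 28: 2 child(ren)
  node 24: 1 child(ren)
  node 25: 0 child(ren)
  node 40: 1 child(ren)
  node 29: 1 child(ren)
  node 31: 0 child(ren)
Matching nodes: [47, 11, 9, 19, 28, 24, 40, 29]
Count of internal (non-leaf) nodes: 8


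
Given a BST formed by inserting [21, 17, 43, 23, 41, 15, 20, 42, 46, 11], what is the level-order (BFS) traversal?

Tree insertion order: [21, 17, 43, 23, 41, 15, 20, 42, 46, 11]
Tree (level-order array): [21, 17, 43, 15, 20, 23, 46, 11, None, None, None, None, 41, None, None, None, None, None, 42]
BFS from the root, enqueuing left then right child of each popped node:
  queue [21] -> pop 21, enqueue [17, 43], visited so far: [21]
  queue [17, 43] -> pop 17, enqueue [15, 20], visited so far: [21, 17]
  queue [43, 15, 20] -> pop 43, enqueue [23, 46], visited so far: [21, 17, 43]
  queue [15, 20, 23, 46] -> pop 15, enqueue [11], visited so far: [21, 17, 43, 15]
  queue [20, 23, 46, 11] -> pop 20, enqueue [none], visited so far: [21, 17, 43, 15, 20]
  queue [23, 46, 11] -> pop 23, enqueue [41], visited so far: [21, 17, 43, 15, 20, 23]
  queue [46, 11, 41] -> pop 46, enqueue [none], visited so far: [21, 17, 43, 15, 20, 23, 46]
  queue [11, 41] -> pop 11, enqueue [none], visited so far: [21, 17, 43, 15, 20, 23, 46, 11]
  queue [41] -> pop 41, enqueue [42], visited so far: [21, 17, 43, 15, 20, 23, 46, 11, 41]
  queue [42] -> pop 42, enqueue [none], visited so far: [21, 17, 43, 15, 20, 23, 46, 11, 41, 42]
Result: [21, 17, 43, 15, 20, 23, 46, 11, 41, 42]


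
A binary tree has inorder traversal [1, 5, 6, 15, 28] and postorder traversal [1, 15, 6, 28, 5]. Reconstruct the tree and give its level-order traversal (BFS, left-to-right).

Inorder:   [1, 5, 6, 15, 28]
Postorder: [1, 15, 6, 28, 5]
Algorithm: postorder visits root last, so walk postorder right-to-left;
each value is the root of the current inorder slice — split it at that
value, recurse on the right subtree first, then the left.
Recursive splits:
  root=5; inorder splits into left=[1], right=[6, 15, 28]
  root=28; inorder splits into left=[6, 15], right=[]
  root=6; inorder splits into left=[], right=[15]
  root=15; inorder splits into left=[], right=[]
  root=1; inorder splits into left=[], right=[]
Reconstructed level-order: [5, 1, 28, 6, 15]


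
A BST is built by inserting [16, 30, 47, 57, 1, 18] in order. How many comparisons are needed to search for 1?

Search path for 1: 16 -> 1
Found: True
Comparisons: 2


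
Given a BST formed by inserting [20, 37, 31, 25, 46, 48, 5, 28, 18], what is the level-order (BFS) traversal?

Tree insertion order: [20, 37, 31, 25, 46, 48, 5, 28, 18]
Tree (level-order array): [20, 5, 37, None, 18, 31, 46, None, None, 25, None, None, 48, None, 28]
BFS from the root, enqueuing left then right child of each popped node:
  queue [20] -> pop 20, enqueue [5, 37], visited so far: [20]
  queue [5, 37] -> pop 5, enqueue [18], visited so far: [20, 5]
  queue [37, 18] -> pop 37, enqueue [31, 46], visited so far: [20, 5, 37]
  queue [18, 31, 46] -> pop 18, enqueue [none], visited so far: [20, 5, 37, 18]
  queue [31, 46] -> pop 31, enqueue [25], visited so far: [20, 5, 37, 18, 31]
  queue [46, 25] -> pop 46, enqueue [48], visited so far: [20, 5, 37, 18, 31, 46]
  queue [25, 48] -> pop 25, enqueue [28], visited so far: [20, 5, 37, 18, 31, 46, 25]
  queue [48, 28] -> pop 48, enqueue [none], visited so far: [20, 5, 37, 18, 31, 46, 25, 48]
  queue [28] -> pop 28, enqueue [none], visited so far: [20, 5, 37, 18, 31, 46, 25, 48, 28]
Result: [20, 5, 37, 18, 31, 46, 25, 48, 28]


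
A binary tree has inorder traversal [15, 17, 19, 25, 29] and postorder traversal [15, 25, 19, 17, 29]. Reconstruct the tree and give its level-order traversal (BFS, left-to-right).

Inorder:   [15, 17, 19, 25, 29]
Postorder: [15, 25, 19, 17, 29]
Algorithm: postorder visits root last, so walk postorder right-to-left;
each value is the root of the current inorder slice — split it at that
value, recurse on the right subtree first, then the left.
Recursive splits:
  root=29; inorder splits into left=[15, 17, 19, 25], right=[]
  root=17; inorder splits into left=[15], right=[19, 25]
  root=19; inorder splits into left=[], right=[25]
  root=25; inorder splits into left=[], right=[]
  root=15; inorder splits into left=[], right=[]
Reconstructed level-order: [29, 17, 15, 19, 25]


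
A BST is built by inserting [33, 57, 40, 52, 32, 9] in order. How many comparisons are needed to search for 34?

Search path for 34: 33 -> 57 -> 40
Found: False
Comparisons: 3


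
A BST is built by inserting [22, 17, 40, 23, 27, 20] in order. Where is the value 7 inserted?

Starting tree (level order): [22, 17, 40, None, 20, 23, None, None, None, None, 27]
Insertion path: 22 -> 17
Result: insert 7 as left child of 17
Final tree (level order): [22, 17, 40, 7, 20, 23, None, None, None, None, None, None, 27]


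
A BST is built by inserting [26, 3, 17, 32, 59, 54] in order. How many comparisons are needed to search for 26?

Search path for 26: 26
Found: True
Comparisons: 1


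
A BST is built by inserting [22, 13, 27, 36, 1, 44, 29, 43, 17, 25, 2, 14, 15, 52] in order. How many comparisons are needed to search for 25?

Search path for 25: 22 -> 27 -> 25
Found: True
Comparisons: 3


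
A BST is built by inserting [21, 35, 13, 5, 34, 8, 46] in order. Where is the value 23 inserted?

Starting tree (level order): [21, 13, 35, 5, None, 34, 46, None, 8]
Insertion path: 21 -> 35 -> 34
Result: insert 23 as left child of 34
Final tree (level order): [21, 13, 35, 5, None, 34, 46, None, 8, 23]


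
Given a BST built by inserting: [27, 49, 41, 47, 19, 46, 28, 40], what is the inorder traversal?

Tree insertion order: [27, 49, 41, 47, 19, 46, 28, 40]
Tree (level-order array): [27, 19, 49, None, None, 41, None, 28, 47, None, 40, 46]
Inorder traversal: [19, 27, 28, 40, 41, 46, 47, 49]


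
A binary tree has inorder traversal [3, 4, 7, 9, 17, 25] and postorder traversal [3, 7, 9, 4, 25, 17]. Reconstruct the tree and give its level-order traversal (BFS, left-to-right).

Inorder:   [3, 4, 7, 9, 17, 25]
Postorder: [3, 7, 9, 4, 25, 17]
Algorithm: postorder visits root last, so walk postorder right-to-left;
each value is the root of the current inorder slice — split it at that
value, recurse on the right subtree first, then the left.
Recursive splits:
  root=17; inorder splits into left=[3, 4, 7, 9], right=[25]
  root=25; inorder splits into left=[], right=[]
  root=4; inorder splits into left=[3], right=[7, 9]
  root=9; inorder splits into left=[7], right=[]
  root=7; inorder splits into left=[], right=[]
  root=3; inorder splits into left=[], right=[]
Reconstructed level-order: [17, 4, 25, 3, 9, 7]


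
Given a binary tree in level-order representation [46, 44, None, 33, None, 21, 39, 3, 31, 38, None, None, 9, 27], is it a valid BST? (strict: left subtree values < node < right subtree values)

Level-order array: [46, 44, None, 33, None, 21, 39, 3, 31, 38, None, None, 9, 27]
Validate using subtree bounds (lo, hi): at each node, require lo < value < hi,
then recurse left with hi=value and right with lo=value.
Preorder trace (stopping at first violation):
  at node 46 with bounds (-inf, +inf): OK
  at node 44 with bounds (-inf, 46): OK
  at node 33 with bounds (-inf, 44): OK
  at node 21 with bounds (-inf, 33): OK
  at node 3 with bounds (-inf, 21): OK
  at node 9 with bounds (3, 21): OK
  at node 31 with bounds (21, 33): OK
  at node 27 with bounds (21, 31): OK
  at node 39 with bounds (33, 44): OK
  at node 38 with bounds (33, 39): OK
No violation found at any node.
Result: Valid BST


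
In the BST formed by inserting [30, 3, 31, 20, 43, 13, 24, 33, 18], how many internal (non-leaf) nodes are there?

Tree built from: [30, 3, 31, 20, 43, 13, 24, 33, 18]
Tree (level-order array): [30, 3, 31, None, 20, None, 43, 13, 24, 33, None, None, 18]
Rule: An internal node has at least one child.
Per-node child counts:
  node 30: 2 child(ren)
  node 3: 1 child(ren)
  node 20: 2 child(ren)
  node 13: 1 child(ren)
  node 18: 0 child(ren)
  node 24: 0 child(ren)
  node 31: 1 child(ren)
  node 43: 1 child(ren)
  node 33: 0 child(ren)
Matching nodes: [30, 3, 20, 13, 31, 43]
Count of internal (non-leaf) nodes: 6


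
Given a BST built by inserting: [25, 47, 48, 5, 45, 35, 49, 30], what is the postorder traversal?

Tree insertion order: [25, 47, 48, 5, 45, 35, 49, 30]
Tree (level-order array): [25, 5, 47, None, None, 45, 48, 35, None, None, 49, 30]
Postorder traversal: [5, 30, 35, 45, 49, 48, 47, 25]


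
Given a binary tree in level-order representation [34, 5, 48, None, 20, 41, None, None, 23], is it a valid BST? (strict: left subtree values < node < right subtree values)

Level-order array: [34, 5, 48, None, 20, 41, None, None, 23]
Validate using subtree bounds (lo, hi): at each node, require lo < value < hi,
then recurse left with hi=value and right with lo=value.
Preorder trace (stopping at first violation):
  at node 34 with bounds (-inf, +inf): OK
  at node 5 with bounds (-inf, 34): OK
  at node 20 with bounds (5, 34): OK
  at node 23 with bounds (20, 34): OK
  at node 48 with bounds (34, +inf): OK
  at node 41 with bounds (34, 48): OK
No violation found at any node.
Result: Valid BST


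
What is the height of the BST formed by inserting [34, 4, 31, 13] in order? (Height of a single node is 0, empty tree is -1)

Insertion order: [34, 4, 31, 13]
Tree (level-order array): [34, 4, None, None, 31, 13]
Compute height bottom-up (empty subtree = -1):
  height(13) = 1 + max(-1, -1) = 0
  height(31) = 1 + max(0, -1) = 1
  height(4) = 1 + max(-1, 1) = 2
  height(34) = 1 + max(2, -1) = 3
Height = 3


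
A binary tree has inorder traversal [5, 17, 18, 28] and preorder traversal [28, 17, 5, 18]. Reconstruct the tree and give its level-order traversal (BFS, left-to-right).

Inorder:  [5, 17, 18, 28]
Preorder: [28, 17, 5, 18]
Algorithm: preorder visits root first, so consume preorder in order;
for each root, split the current inorder slice at that value into
left-subtree inorder and right-subtree inorder, then recurse.
Recursive splits:
  root=28; inorder splits into left=[5, 17, 18], right=[]
  root=17; inorder splits into left=[5], right=[18]
  root=5; inorder splits into left=[], right=[]
  root=18; inorder splits into left=[], right=[]
Reconstructed level-order: [28, 17, 5, 18]


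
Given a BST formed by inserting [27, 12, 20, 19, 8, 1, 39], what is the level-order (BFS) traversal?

Tree insertion order: [27, 12, 20, 19, 8, 1, 39]
Tree (level-order array): [27, 12, 39, 8, 20, None, None, 1, None, 19]
BFS from the root, enqueuing left then right child of each popped node:
  queue [27] -> pop 27, enqueue [12, 39], visited so far: [27]
  queue [12, 39] -> pop 12, enqueue [8, 20], visited so far: [27, 12]
  queue [39, 8, 20] -> pop 39, enqueue [none], visited so far: [27, 12, 39]
  queue [8, 20] -> pop 8, enqueue [1], visited so far: [27, 12, 39, 8]
  queue [20, 1] -> pop 20, enqueue [19], visited so far: [27, 12, 39, 8, 20]
  queue [1, 19] -> pop 1, enqueue [none], visited so far: [27, 12, 39, 8, 20, 1]
  queue [19] -> pop 19, enqueue [none], visited so far: [27, 12, 39, 8, 20, 1, 19]
Result: [27, 12, 39, 8, 20, 1, 19]


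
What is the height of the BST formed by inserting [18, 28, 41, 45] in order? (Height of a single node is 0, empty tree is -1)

Insertion order: [18, 28, 41, 45]
Tree (level-order array): [18, None, 28, None, 41, None, 45]
Compute height bottom-up (empty subtree = -1):
  height(45) = 1 + max(-1, -1) = 0
  height(41) = 1 + max(-1, 0) = 1
  height(28) = 1 + max(-1, 1) = 2
  height(18) = 1 + max(-1, 2) = 3
Height = 3


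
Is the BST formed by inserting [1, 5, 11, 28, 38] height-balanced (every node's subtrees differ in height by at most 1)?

Tree (level-order array): [1, None, 5, None, 11, None, 28, None, 38]
Definition: a tree is height-balanced if, at every node, |h(left) - h(right)| <= 1 (empty subtree has height -1).
Bottom-up per-node check:
  node 38: h_left=-1, h_right=-1, diff=0 [OK], height=0
  node 28: h_left=-1, h_right=0, diff=1 [OK], height=1
  node 11: h_left=-1, h_right=1, diff=2 [FAIL (|-1-1|=2 > 1)], height=2
  node 5: h_left=-1, h_right=2, diff=3 [FAIL (|-1-2|=3 > 1)], height=3
  node 1: h_left=-1, h_right=3, diff=4 [FAIL (|-1-3|=4 > 1)], height=4
Node 11 violates the condition: |-1 - 1| = 2 > 1.
Result: Not balanced


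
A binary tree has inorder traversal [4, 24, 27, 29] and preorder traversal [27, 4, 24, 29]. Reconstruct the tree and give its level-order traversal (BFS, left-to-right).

Inorder:  [4, 24, 27, 29]
Preorder: [27, 4, 24, 29]
Algorithm: preorder visits root first, so consume preorder in order;
for each root, split the current inorder slice at that value into
left-subtree inorder and right-subtree inorder, then recurse.
Recursive splits:
  root=27; inorder splits into left=[4, 24], right=[29]
  root=4; inorder splits into left=[], right=[24]
  root=24; inorder splits into left=[], right=[]
  root=29; inorder splits into left=[], right=[]
Reconstructed level-order: [27, 4, 29, 24]


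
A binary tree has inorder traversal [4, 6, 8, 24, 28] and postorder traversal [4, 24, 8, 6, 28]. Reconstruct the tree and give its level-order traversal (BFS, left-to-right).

Inorder:   [4, 6, 8, 24, 28]
Postorder: [4, 24, 8, 6, 28]
Algorithm: postorder visits root last, so walk postorder right-to-left;
each value is the root of the current inorder slice — split it at that
value, recurse on the right subtree first, then the left.
Recursive splits:
  root=28; inorder splits into left=[4, 6, 8, 24], right=[]
  root=6; inorder splits into left=[4], right=[8, 24]
  root=8; inorder splits into left=[], right=[24]
  root=24; inorder splits into left=[], right=[]
  root=4; inorder splits into left=[], right=[]
Reconstructed level-order: [28, 6, 4, 8, 24]


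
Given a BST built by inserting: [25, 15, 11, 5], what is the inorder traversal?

Tree insertion order: [25, 15, 11, 5]
Tree (level-order array): [25, 15, None, 11, None, 5]
Inorder traversal: [5, 11, 15, 25]


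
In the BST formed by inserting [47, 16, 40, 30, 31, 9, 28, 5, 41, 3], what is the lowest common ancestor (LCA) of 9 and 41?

Tree insertion order: [47, 16, 40, 30, 31, 9, 28, 5, 41, 3]
Tree (level-order array): [47, 16, None, 9, 40, 5, None, 30, 41, 3, None, 28, 31]
In a BST, the LCA of p=9, q=41 is the first node v on the
root-to-leaf path with p <= v <= q (go left if both < v, right if both > v).
Walk from root:
  at 47: both 9 and 41 < 47, go left
  at 16: 9 <= 16 <= 41, this is the LCA
LCA = 16


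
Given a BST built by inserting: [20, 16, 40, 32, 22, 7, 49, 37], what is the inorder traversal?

Tree insertion order: [20, 16, 40, 32, 22, 7, 49, 37]
Tree (level-order array): [20, 16, 40, 7, None, 32, 49, None, None, 22, 37]
Inorder traversal: [7, 16, 20, 22, 32, 37, 40, 49]


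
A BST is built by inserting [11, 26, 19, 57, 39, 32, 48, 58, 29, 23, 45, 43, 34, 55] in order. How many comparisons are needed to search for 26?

Search path for 26: 11 -> 26
Found: True
Comparisons: 2


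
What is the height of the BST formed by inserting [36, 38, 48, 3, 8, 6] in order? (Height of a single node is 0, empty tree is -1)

Insertion order: [36, 38, 48, 3, 8, 6]
Tree (level-order array): [36, 3, 38, None, 8, None, 48, 6]
Compute height bottom-up (empty subtree = -1):
  height(6) = 1 + max(-1, -1) = 0
  height(8) = 1 + max(0, -1) = 1
  height(3) = 1 + max(-1, 1) = 2
  height(48) = 1 + max(-1, -1) = 0
  height(38) = 1 + max(-1, 0) = 1
  height(36) = 1 + max(2, 1) = 3
Height = 3


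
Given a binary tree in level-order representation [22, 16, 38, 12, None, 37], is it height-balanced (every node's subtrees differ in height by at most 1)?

Tree (level-order array): [22, 16, 38, 12, None, 37]
Definition: a tree is height-balanced if, at every node, |h(left) - h(right)| <= 1 (empty subtree has height -1).
Bottom-up per-node check:
  node 12: h_left=-1, h_right=-1, diff=0 [OK], height=0
  node 16: h_left=0, h_right=-1, diff=1 [OK], height=1
  node 37: h_left=-1, h_right=-1, diff=0 [OK], height=0
  node 38: h_left=0, h_right=-1, diff=1 [OK], height=1
  node 22: h_left=1, h_right=1, diff=0 [OK], height=2
All nodes satisfy the balance condition.
Result: Balanced


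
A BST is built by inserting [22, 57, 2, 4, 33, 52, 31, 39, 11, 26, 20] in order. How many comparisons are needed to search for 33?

Search path for 33: 22 -> 57 -> 33
Found: True
Comparisons: 3


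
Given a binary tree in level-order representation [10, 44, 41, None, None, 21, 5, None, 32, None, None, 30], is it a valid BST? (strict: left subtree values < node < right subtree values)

Level-order array: [10, 44, 41, None, None, 21, 5, None, 32, None, None, 30]
Validate using subtree bounds (lo, hi): at each node, require lo < value < hi,
then recurse left with hi=value and right with lo=value.
Preorder trace (stopping at first violation):
  at node 10 with bounds (-inf, +inf): OK
  at node 44 with bounds (-inf, 10): VIOLATION
Node 44 violates its bound: not (-inf < 44 < 10).
Result: Not a valid BST


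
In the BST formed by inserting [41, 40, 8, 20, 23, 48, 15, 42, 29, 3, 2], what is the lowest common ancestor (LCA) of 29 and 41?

Tree insertion order: [41, 40, 8, 20, 23, 48, 15, 42, 29, 3, 2]
Tree (level-order array): [41, 40, 48, 8, None, 42, None, 3, 20, None, None, 2, None, 15, 23, None, None, None, None, None, 29]
In a BST, the LCA of p=29, q=41 is the first node v on the
root-to-leaf path with p <= v <= q (go left if both < v, right if both > v).
Walk from root:
  at 41: 29 <= 41 <= 41, this is the LCA
LCA = 41


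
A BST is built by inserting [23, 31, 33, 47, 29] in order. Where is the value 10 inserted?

Starting tree (level order): [23, None, 31, 29, 33, None, None, None, 47]
Insertion path: 23
Result: insert 10 as left child of 23
Final tree (level order): [23, 10, 31, None, None, 29, 33, None, None, None, 47]


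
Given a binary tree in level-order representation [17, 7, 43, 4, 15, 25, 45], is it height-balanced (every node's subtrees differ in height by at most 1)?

Tree (level-order array): [17, 7, 43, 4, 15, 25, 45]
Definition: a tree is height-balanced if, at every node, |h(left) - h(right)| <= 1 (empty subtree has height -1).
Bottom-up per-node check:
  node 4: h_left=-1, h_right=-1, diff=0 [OK], height=0
  node 15: h_left=-1, h_right=-1, diff=0 [OK], height=0
  node 7: h_left=0, h_right=0, diff=0 [OK], height=1
  node 25: h_left=-1, h_right=-1, diff=0 [OK], height=0
  node 45: h_left=-1, h_right=-1, diff=0 [OK], height=0
  node 43: h_left=0, h_right=0, diff=0 [OK], height=1
  node 17: h_left=1, h_right=1, diff=0 [OK], height=2
All nodes satisfy the balance condition.
Result: Balanced


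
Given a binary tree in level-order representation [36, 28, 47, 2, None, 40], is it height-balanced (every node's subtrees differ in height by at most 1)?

Tree (level-order array): [36, 28, 47, 2, None, 40]
Definition: a tree is height-balanced if, at every node, |h(left) - h(right)| <= 1 (empty subtree has height -1).
Bottom-up per-node check:
  node 2: h_left=-1, h_right=-1, diff=0 [OK], height=0
  node 28: h_left=0, h_right=-1, diff=1 [OK], height=1
  node 40: h_left=-1, h_right=-1, diff=0 [OK], height=0
  node 47: h_left=0, h_right=-1, diff=1 [OK], height=1
  node 36: h_left=1, h_right=1, diff=0 [OK], height=2
All nodes satisfy the balance condition.
Result: Balanced


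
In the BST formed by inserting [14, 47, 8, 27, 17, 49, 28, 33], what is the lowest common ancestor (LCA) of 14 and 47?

Tree insertion order: [14, 47, 8, 27, 17, 49, 28, 33]
Tree (level-order array): [14, 8, 47, None, None, 27, 49, 17, 28, None, None, None, None, None, 33]
In a BST, the LCA of p=14, q=47 is the first node v on the
root-to-leaf path with p <= v <= q (go left if both < v, right if both > v).
Walk from root:
  at 14: 14 <= 14 <= 47, this is the LCA
LCA = 14


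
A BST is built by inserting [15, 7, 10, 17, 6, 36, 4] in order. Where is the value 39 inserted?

Starting tree (level order): [15, 7, 17, 6, 10, None, 36, 4]
Insertion path: 15 -> 17 -> 36
Result: insert 39 as right child of 36
Final tree (level order): [15, 7, 17, 6, 10, None, 36, 4, None, None, None, None, 39]


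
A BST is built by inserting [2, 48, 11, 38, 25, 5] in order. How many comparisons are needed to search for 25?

Search path for 25: 2 -> 48 -> 11 -> 38 -> 25
Found: True
Comparisons: 5


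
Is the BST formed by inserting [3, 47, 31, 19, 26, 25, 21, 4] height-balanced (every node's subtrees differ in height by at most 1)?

Tree (level-order array): [3, None, 47, 31, None, 19, None, 4, 26, None, None, 25, None, 21]
Definition: a tree is height-balanced if, at every node, |h(left) - h(right)| <= 1 (empty subtree has height -1).
Bottom-up per-node check:
  node 4: h_left=-1, h_right=-1, diff=0 [OK], height=0
  node 21: h_left=-1, h_right=-1, diff=0 [OK], height=0
  node 25: h_left=0, h_right=-1, diff=1 [OK], height=1
  node 26: h_left=1, h_right=-1, diff=2 [FAIL (|1--1|=2 > 1)], height=2
  node 19: h_left=0, h_right=2, diff=2 [FAIL (|0-2|=2 > 1)], height=3
  node 31: h_left=3, h_right=-1, diff=4 [FAIL (|3--1|=4 > 1)], height=4
  node 47: h_left=4, h_right=-1, diff=5 [FAIL (|4--1|=5 > 1)], height=5
  node 3: h_left=-1, h_right=5, diff=6 [FAIL (|-1-5|=6 > 1)], height=6
Node 26 violates the condition: |1 - -1| = 2 > 1.
Result: Not balanced


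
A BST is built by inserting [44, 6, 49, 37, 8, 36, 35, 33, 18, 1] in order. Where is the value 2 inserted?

Starting tree (level order): [44, 6, 49, 1, 37, None, None, None, None, 8, None, None, 36, 35, None, 33, None, 18]
Insertion path: 44 -> 6 -> 1
Result: insert 2 as right child of 1
Final tree (level order): [44, 6, 49, 1, 37, None, None, None, 2, 8, None, None, None, None, 36, 35, None, 33, None, 18]


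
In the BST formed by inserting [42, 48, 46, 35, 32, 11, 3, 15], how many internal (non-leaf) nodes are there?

Tree built from: [42, 48, 46, 35, 32, 11, 3, 15]
Tree (level-order array): [42, 35, 48, 32, None, 46, None, 11, None, None, None, 3, 15]
Rule: An internal node has at least one child.
Per-node child counts:
  node 42: 2 child(ren)
  node 35: 1 child(ren)
  node 32: 1 child(ren)
  node 11: 2 child(ren)
  node 3: 0 child(ren)
  node 15: 0 child(ren)
  node 48: 1 child(ren)
  node 46: 0 child(ren)
Matching nodes: [42, 35, 32, 11, 48]
Count of internal (non-leaf) nodes: 5


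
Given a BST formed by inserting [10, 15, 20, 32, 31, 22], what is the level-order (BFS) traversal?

Tree insertion order: [10, 15, 20, 32, 31, 22]
Tree (level-order array): [10, None, 15, None, 20, None, 32, 31, None, 22]
BFS from the root, enqueuing left then right child of each popped node:
  queue [10] -> pop 10, enqueue [15], visited so far: [10]
  queue [15] -> pop 15, enqueue [20], visited so far: [10, 15]
  queue [20] -> pop 20, enqueue [32], visited so far: [10, 15, 20]
  queue [32] -> pop 32, enqueue [31], visited so far: [10, 15, 20, 32]
  queue [31] -> pop 31, enqueue [22], visited so far: [10, 15, 20, 32, 31]
  queue [22] -> pop 22, enqueue [none], visited so far: [10, 15, 20, 32, 31, 22]
Result: [10, 15, 20, 32, 31, 22]


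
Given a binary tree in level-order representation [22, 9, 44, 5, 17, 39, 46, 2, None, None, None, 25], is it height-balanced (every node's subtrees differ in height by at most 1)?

Tree (level-order array): [22, 9, 44, 5, 17, 39, 46, 2, None, None, None, 25]
Definition: a tree is height-balanced if, at every node, |h(left) - h(right)| <= 1 (empty subtree has height -1).
Bottom-up per-node check:
  node 2: h_left=-1, h_right=-1, diff=0 [OK], height=0
  node 5: h_left=0, h_right=-1, diff=1 [OK], height=1
  node 17: h_left=-1, h_right=-1, diff=0 [OK], height=0
  node 9: h_left=1, h_right=0, diff=1 [OK], height=2
  node 25: h_left=-1, h_right=-1, diff=0 [OK], height=0
  node 39: h_left=0, h_right=-1, diff=1 [OK], height=1
  node 46: h_left=-1, h_right=-1, diff=0 [OK], height=0
  node 44: h_left=1, h_right=0, diff=1 [OK], height=2
  node 22: h_left=2, h_right=2, diff=0 [OK], height=3
All nodes satisfy the balance condition.
Result: Balanced


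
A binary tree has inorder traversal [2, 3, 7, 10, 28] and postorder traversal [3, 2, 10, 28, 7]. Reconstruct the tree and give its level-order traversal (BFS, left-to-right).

Inorder:   [2, 3, 7, 10, 28]
Postorder: [3, 2, 10, 28, 7]
Algorithm: postorder visits root last, so walk postorder right-to-left;
each value is the root of the current inorder slice — split it at that
value, recurse on the right subtree first, then the left.
Recursive splits:
  root=7; inorder splits into left=[2, 3], right=[10, 28]
  root=28; inorder splits into left=[10], right=[]
  root=10; inorder splits into left=[], right=[]
  root=2; inorder splits into left=[], right=[3]
  root=3; inorder splits into left=[], right=[]
Reconstructed level-order: [7, 2, 28, 3, 10]
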